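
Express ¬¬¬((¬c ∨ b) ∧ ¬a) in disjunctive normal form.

(c ∧ ¬b) ∨ a

¬¬¬((¬c ∨ b) ∧ ¬a)
⇔ ¬((¬c ∨ b) ∧ ¬a)   (double negation)
⇔ ¬(¬c ∨ b) ∨ ¬¬a   (De Morgan)
⇔ (¬¬c ∧ ¬b) ∨ ¬¬a   (De Morgan)
⇔ (c ∧ ¬b) ∨ ¬¬a   (double negation)
⇔ (c ∧ ¬b) ∨ a   (double negation)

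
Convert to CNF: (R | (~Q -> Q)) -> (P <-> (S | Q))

(R | (~Q -> Q)) -> (P <-> (S | Q))
≡ ~(R | (~Q -> Q)) | (P <-> (S | Q))
≡ ~(R | ~~Q | Q) | (P <-> (S | Q))
≡ ~(R | ~~Q | Q) | ((P -> (S | Q)) & ((S | Q) -> P))
≡ ~(R | ~~Q | Q) | ((~P | S | Q) & ((S | Q) -> P))
≡ ~(R | ~~Q | Q) | ((~P | S | Q) & (~(S | Q) | P))
≡ (~R & ~~~Q & ~Q) | ((~P | S | Q) & (~(S | Q) | P))
≡ (~R & ~Q & ~Q) | ((~P | S | Q) & (~(S | Q) | P))
≡ (~R & ~Q & ~Q) | ((~P | S | Q) & ((~S & ~Q) | P))
≡ (~R | ~P | S | Q) & (~R | ~S | P) & (~R | ~Q | P) & (~Q | ~P | S | Q) & (~Q | ~S | P) & (~Q | ~Q | P) & (~Q | ~P | S | Q) & (~Q | ~S | P) & (~Q | ~Q | P)
≡ (~R | ~P | S | Q) & (~R | ~S | P) & (~Q | P)

(~R | ~P | S | Q) & (~R | ~S | P) & (~Q | P)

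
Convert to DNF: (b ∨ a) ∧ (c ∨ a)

(b ∧ c) ∨ a

(b ∨ a) ∧ (c ∨ a)
= (b ∧ c) ∨ (b ∧ a) ∨ (a ∧ c) ∨ (a ∧ a)   [distribute ∧ over ∨]
= (b ∧ c) ∨ a   [simplify]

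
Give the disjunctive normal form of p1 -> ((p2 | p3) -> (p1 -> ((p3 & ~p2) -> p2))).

p1 -> ((p2 | p3) -> (p1 -> ((p3 & ~p2) -> p2)))
≡ ~p1 | ((p2 | p3) -> (p1 -> ((p3 & ~p2) -> p2)))
≡ ~p1 | ~(p2 | p3) | (p1 -> ((p3 & ~p2) -> p2))
≡ ~p1 | ~(p2 | p3) | ~p1 | ((p3 & ~p2) -> p2)
≡ ~p1 | ~(p2 | p3) | ~p1 | ~(p3 & ~p2) | p2
≡ ~p1 | (~p2 & ~p3) | ~p1 | ~(p3 & ~p2) | p2
≡ ~p1 | (~p2 & ~p3) | ~p1 | ~p3 | ~~p2 | p2
≡ ~p1 | (~p2 & ~p3) | ~p1 | ~p3 | p2 | p2
≡ ~p1 | ~p3 | p2

~p1 | ~p3 | p2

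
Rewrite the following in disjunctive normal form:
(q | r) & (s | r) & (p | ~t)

(q | r) & (s | r) & (p | ~t)
≡ (q & s & p) | (q & s & ~t) | (q & r & p) | (q & r & ~t) | (r & s & p) | (r & s & ~t) | (r & r & p) | (r & r & ~t)   [distribute & over |]
≡ (q & s & p) | (q & s & ~t) | (r & p) | (r & ~t)   [simplify]

(q & s & p) | (q & s & ~t) | (r & p) | (r & ~t)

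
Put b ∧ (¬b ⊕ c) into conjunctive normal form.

b ∧ (¬b ∨ c)

b ∧ (¬b ⊕ c)
= b ∧ (¬b ∨ c) ∧ ¬(¬b ∧ c)
= b ∧ (¬b ∨ c) ∧ (¬¬b ∨ ¬c)
= b ∧ (¬b ∨ c) ∧ (b ∨ ¬c)
= b ∧ (¬b ∨ c)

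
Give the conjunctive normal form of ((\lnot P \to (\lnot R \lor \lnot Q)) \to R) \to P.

\lnot R \lor P

((\lnot P \to (\lnot R \lor \lnot Q)) \to R) \to P
≡ \lnot ((\lnot P \to (\lnot R \lor \lnot Q)) \to R) \lor P   — eliminate \to
≡ \lnot (\lnot (\lnot P \to (\lnot R \lor \lnot Q)) \lor R) \lor P   — eliminate \to
≡ \lnot (\lnot (\lnot \lnot P \lor \lnot R \lor \lnot Q) \lor R) \lor P   — eliminate \to
≡ (\lnot \lnot (\lnot \lnot P \lor \lnot R \lor \lnot Q) \land \lnot R) \lor P   — De Morgan
≡ ((\lnot \lnot P \lor \lnot R \lor \lnot Q) \land \lnot R) \lor P   — double negation
≡ ((P \lor \lnot R \lor \lnot Q) \land \lnot R) \lor P   — double negation
≡ (P \lor \lnot R \lor \lnot Q \lor P) \land (\lnot R \lor P)   — distribute \lor over \land
≡ \lnot R \lor P   — simplify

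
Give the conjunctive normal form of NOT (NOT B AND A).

B OR NOT A

NOT (NOT B AND A)
≡ NOT NOT B OR NOT A
≡ B OR NOT A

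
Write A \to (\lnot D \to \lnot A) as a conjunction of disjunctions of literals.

\lnot A \lor D

A \to (\lnot D \to \lnot A)
≡ \lnot A \lor (\lnot D \to \lnot A)   (eliminate \to)
≡ \lnot A \lor \lnot \lnot D \lor \lnot A   (eliminate \to)
≡ \lnot A \lor D \lor \lnot A   (double negation)
≡ \lnot A \lor D   (simplify)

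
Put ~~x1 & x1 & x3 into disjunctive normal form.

x1 & x3

~~x1 & x1 & x3
= x1 & x1 & x3   [double negation]
= x1 & x3   [simplify]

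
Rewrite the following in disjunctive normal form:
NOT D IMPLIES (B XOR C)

D OR (B AND NOT C) OR (NOT B AND C)

NOT D IMPLIES (B XOR C)
= NOT NOT D OR (B XOR C)   [eliminate IMPLIES]
= NOT NOT D OR (B AND NOT C) OR (NOT B AND C)   [expand XOR]
= D OR (B AND NOT C) OR (NOT B AND C)   [double negation]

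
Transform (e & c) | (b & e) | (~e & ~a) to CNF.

(e & c) | (b & e) | (~e & ~a)
≡ (e | b | ~e) & (e | b | ~a) & (e | e | ~e) & (e | e | ~a) & (c | b | ~e) & (c | b | ~a) & (c | e | ~e) & (c | e | ~a)   [distribute | over &]
≡ (e | ~a) & (c | b | ~e) & (c | b | ~a)   [simplify]

(e | ~a) & (c | b | ~e) & (c | b | ~a)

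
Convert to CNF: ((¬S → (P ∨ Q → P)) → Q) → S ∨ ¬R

((¬S → (P ∨ Q → P)) → Q) → S ∨ ¬R
= ¬((¬S → (P ∨ Q → P)) → Q) ∨ S ∨ ¬R   (eliminate →)
= ¬(¬(¬S → (P ∨ Q → P)) ∨ Q) ∨ S ∨ ¬R   (eliminate →)
= ¬(¬(¬¬S ∨ (P ∨ Q → P)) ∨ Q) ∨ S ∨ ¬R   (eliminate →)
= ¬(¬(¬¬S ∨ ¬(P ∨ Q) ∨ P) ∨ Q) ∨ S ∨ ¬R   (eliminate →)
= ¬¬(¬¬S ∨ ¬(P ∨ Q) ∨ P) ∧ ¬Q ∨ S ∨ ¬R   (De Morgan)
= (¬¬S ∨ ¬(P ∨ Q) ∨ P) ∧ ¬Q ∨ S ∨ ¬R   (double negation)
= (S ∨ ¬(P ∨ Q) ∨ P) ∧ ¬Q ∨ S ∨ ¬R   (double negation)
= (S ∨ ¬P ∧ ¬Q ∨ P) ∧ ¬Q ∨ S ∨ ¬R   (De Morgan)
= (S ∨ ¬P ∨ P ∨ S ∨ ¬R) ∧ (S ∨ ¬Q ∨ P ∨ S ∨ ¬R) ∧ (¬Q ∨ S ∨ ¬R)   (distribute ∨ over ∧)
= ¬Q ∨ S ∨ ¬R   (simplify)

¬Q ∨ S ∨ ¬R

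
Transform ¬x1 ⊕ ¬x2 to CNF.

¬x1 ⊕ ¬x2
⇔ (¬x1 ∨ ¬x2) ∧ ¬(¬x1 ∧ ¬x2)   — expand ⊕
⇔ (¬x1 ∨ ¬x2) ∧ (¬¬x1 ∨ ¬¬x2)   — De Morgan
⇔ (¬x1 ∨ ¬x2) ∧ (x1 ∨ ¬¬x2)   — double negation
⇔ (¬x1 ∨ ¬x2) ∧ (x1 ∨ x2)   — double negation

(¬x1 ∨ ¬x2) ∧ (x1 ∨ x2)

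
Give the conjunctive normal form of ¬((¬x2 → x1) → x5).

(x2 ∨ x1) ∧ ¬x5

¬((¬x2 → x1) → x5)
≡ ¬(¬(¬x2 → x1) ∨ x5)   [eliminate →]
≡ ¬(¬(¬¬x2 ∨ x1) ∨ x5)   [eliminate →]
≡ ¬¬(¬¬x2 ∨ x1) ∧ ¬x5   [De Morgan]
≡ (¬¬x2 ∨ x1) ∧ ¬x5   [double negation]
≡ (x2 ∨ x1) ∧ ¬x5   [double negation]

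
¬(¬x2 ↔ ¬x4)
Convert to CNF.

(¬x2 ∨ ¬x4) ∧ (x4 ∨ x2)

¬(¬x2 ↔ ¬x4)
= ¬((¬x2 → ¬x4) ∧ (¬x4 → ¬x2))   (eliminate ↔)
= ¬((¬¬x2 ∨ ¬x4) ∧ (¬x4 → ¬x2))   (eliminate →)
= ¬((¬¬x2 ∨ ¬x4) ∧ (¬¬x4 ∨ ¬x2))   (eliminate →)
= ¬(¬¬x2 ∨ ¬x4) ∨ ¬(¬¬x4 ∨ ¬x2)   (De Morgan)
= (¬¬¬x2 ∧ ¬¬x4) ∨ ¬(¬¬x4 ∨ ¬x2)   (De Morgan)
= (¬x2 ∧ ¬¬x4) ∨ ¬(¬¬x4 ∨ ¬x2)   (double negation)
= (¬x2 ∧ x4) ∨ ¬(¬¬x4 ∨ ¬x2)   (double negation)
= (¬x2 ∧ x4) ∨ (¬¬¬x4 ∧ ¬¬x2)   (De Morgan)
= (¬x2 ∧ x4) ∨ (¬x4 ∧ ¬¬x2)   (double negation)
= (¬x2 ∧ x4) ∨ (¬x4 ∧ x2)   (double negation)
= (¬x2 ∨ ¬x4) ∧ (¬x2 ∨ x2) ∧ (x4 ∨ ¬x4) ∧ (x4 ∨ x2)   (distribute ∨ over ∧)
= (¬x2 ∨ ¬x4) ∧ (x4 ∨ x2)   (simplify)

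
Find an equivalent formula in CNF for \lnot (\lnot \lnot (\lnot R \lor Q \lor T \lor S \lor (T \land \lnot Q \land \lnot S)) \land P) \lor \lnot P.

\lnot (\lnot \lnot (\lnot R \lor Q \lor T \lor S \lor (T \land \lnot Q \land \lnot S)) \land P) \lor \lnot P
⇔ \lnot \lnot \lnot (\lnot R \lor Q \lor T \lor S \lor (T \land \lnot Q \land \lnot S)) \lor \lnot P \lor \lnot P   — De Morgan
⇔ \lnot (\lnot R \lor Q \lor T \lor S \lor (T \land \lnot Q \land \lnot S)) \lor \lnot P \lor \lnot P   — double negation
⇔ (\lnot \lnot R \land \lnot Q \land \lnot T \land \lnot S \land \lnot (T \land \lnot Q \land \lnot S)) \lor \lnot P \lor \lnot P   — De Morgan
⇔ (R \land \lnot Q \land \lnot T \land \lnot S \land \lnot (T \land \lnot Q \land \lnot S)) \lor \lnot P \lor \lnot P   — double negation
⇔ (R \land \lnot Q \land \lnot T \land \lnot S \land (\lnot T \lor \lnot \lnot Q \lor \lnot \lnot S)) \lor \lnot P \lor \lnot P   — De Morgan
⇔ (R \land \lnot Q \land \lnot T \land \lnot S \land (\lnot T \lor Q \lor \lnot \lnot S)) \lor \lnot P \lor \lnot P   — double negation
⇔ (R \land \lnot Q \land \lnot T \land \lnot S \land (\lnot T \lor Q \lor S)) \lor \lnot P \lor \lnot P   — double negation
⇔ (R \lor \lnot P \lor \lnot P) \land (\lnot Q \lor \lnot P \lor \lnot P) \land (\lnot T \lor \lnot P \lor \lnot P) \land (\lnot S \lor \lnot P \lor \lnot P) \land (\lnot T \lor Q \lor S \lor \lnot P \lor \lnot P)   — distribute \lor over \land
⇔ (R \lor \lnot P) \land (\lnot Q \lor \lnot P) \land (\lnot T \lor \lnot P) \land (\lnot S \lor \lnot P)   — simplify

(R \lor \lnot P) \land (\lnot Q \lor \lnot P) \land (\lnot T \lor \lnot P) \land (\lnot S \lor \lnot P)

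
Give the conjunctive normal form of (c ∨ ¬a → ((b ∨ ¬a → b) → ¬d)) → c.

(c ∨ ¬a) ∧ (a ∨ b ∨ c) ∧ (d ∨ c)

(c ∨ ¬a → ((b ∨ ¬a → b) → ¬d)) → c
≡ ¬(c ∨ ¬a → ((b ∨ ¬a → b) → ¬d)) ∨ c   (eliminate →)
≡ ¬(¬(c ∨ ¬a) ∨ ((b ∨ ¬a → b) → ¬d)) ∨ c   (eliminate →)
≡ ¬(¬(c ∨ ¬a) ∨ ¬(b ∨ ¬a → b) ∨ ¬d) ∨ c   (eliminate →)
≡ ¬(¬(c ∨ ¬a) ∨ ¬(¬(b ∨ ¬a) ∨ b) ∨ ¬d) ∨ c   (eliminate →)
≡ ¬¬(c ∨ ¬a) ∧ ¬¬(¬(b ∨ ¬a) ∨ b) ∧ ¬¬d ∨ c   (De Morgan)
≡ (c ∨ ¬a) ∧ ¬¬(¬(b ∨ ¬a) ∨ b) ∧ ¬¬d ∨ c   (double negation)
≡ (c ∨ ¬a) ∧ (¬(b ∨ ¬a) ∨ b) ∧ ¬¬d ∨ c   (double negation)
≡ (c ∨ ¬a) ∧ (¬b ∧ ¬¬a ∨ b) ∧ ¬¬d ∨ c   (De Morgan)
≡ (c ∨ ¬a) ∧ (¬b ∧ a ∨ b) ∧ ¬¬d ∨ c   (double negation)
≡ (c ∨ ¬a) ∧ (¬b ∧ a ∨ b) ∧ d ∨ c   (double negation)
≡ (c ∨ ¬a ∨ c) ∧ (¬b ∨ b ∨ c) ∧ (a ∨ b ∨ c) ∧ (d ∨ c)   (distribute ∨ over ∧)
≡ (c ∨ ¬a) ∧ (a ∨ b ∨ c) ∧ (d ∨ c)   (simplify)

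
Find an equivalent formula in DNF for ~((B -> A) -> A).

~((B -> A) -> A)
≡ ~(~(B -> A) | A)   (eliminate ->)
≡ ~(~(~B | A) | A)   (eliminate ->)
≡ ~~(~B | A) & ~A   (De Morgan)
≡ (~B | A) & ~A   (double negation)
≡ (~B & ~A) | (A & ~A)   (distribute & over |)
≡ ~B & ~A   (simplify)

~B & ~A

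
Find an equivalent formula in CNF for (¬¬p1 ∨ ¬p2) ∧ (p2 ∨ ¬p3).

(p1 ∨ ¬p2) ∧ (p2 ∨ ¬p3)

(¬¬p1 ∨ ¬p2) ∧ (p2 ∨ ¬p3)
≡ (p1 ∨ ¬p2) ∧ (p2 ∨ ¬p3)   — double negation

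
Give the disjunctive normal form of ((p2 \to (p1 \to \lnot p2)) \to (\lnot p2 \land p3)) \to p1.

((p2 \to (p1 \to \lnot p2)) \to (\lnot p2 \land p3)) \to p1
⇔ \lnot ((p2 \to (p1 \to \lnot p2)) \to (\lnot p2 \land p3)) \lor p1   [eliminate \to]
⇔ \lnot (\lnot (p2 \to (p1 \to \lnot p2)) \lor (\lnot p2 \land p3)) \lor p1   [eliminate \to]
⇔ \lnot (\lnot (\lnot p2 \lor (p1 \to \lnot p2)) \lor (\lnot p2 \land p3)) \lor p1   [eliminate \to]
⇔ \lnot (\lnot (\lnot p2 \lor \lnot p1 \lor \lnot p2) \lor (\lnot p2 \land p3)) \lor p1   [eliminate \to]
⇔ (\lnot \lnot (\lnot p2 \lor \lnot p1 \lor \lnot p2) \land \lnot (\lnot p2 \land p3)) \lor p1   [De Morgan]
⇔ ((\lnot p2 \lor \lnot p1 \lor \lnot p2) \land \lnot (\lnot p2 \land p3)) \lor p1   [double negation]
⇔ ((\lnot p2 \lor \lnot p1 \lor \lnot p2) \land (\lnot \lnot p2 \lor \lnot p3)) \lor p1   [De Morgan]
⇔ ((\lnot p2 \lor \lnot p1 \lor \lnot p2) \land (p2 \lor \lnot p3)) \lor p1   [double negation]
⇔ (\lnot p2 \land p2) \lor (\lnot p2 \land \lnot p3) \lor (\lnot p1 \land p2) \lor (\lnot p1 \land \lnot p3) \lor (\lnot p2 \land p2) \lor (\lnot p2 \land \lnot p3) \lor p1   [distribute \land over \lor]
⇔ (\lnot p2 \land \lnot p3) \lor (\lnot p1 \land p2) \lor (\lnot p1 \land \lnot p3) \lor p1   [simplify]

(\lnot p2 \land \lnot p3) \lor (\lnot p1 \land p2) \lor (\lnot p1 \land \lnot p3) \lor p1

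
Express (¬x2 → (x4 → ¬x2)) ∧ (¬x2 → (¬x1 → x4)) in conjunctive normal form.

(¬x2 → (x4 → ¬x2)) ∧ (¬x2 → (¬x1 → x4))
≡ (¬¬x2 ∨ (x4 → ¬x2)) ∧ (¬x2 → (¬x1 → x4))   [eliminate →]
≡ (¬¬x2 ∨ ¬x4 ∨ ¬x2) ∧ (¬x2 → (¬x1 → x4))   [eliminate →]
≡ (¬¬x2 ∨ ¬x4 ∨ ¬x2) ∧ (¬¬x2 ∨ (¬x1 → x4))   [eliminate →]
≡ (¬¬x2 ∨ ¬x4 ∨ ¬x2) ∧ (¬¬x2 ∨ ¬¬x1 ∨ x4)   [eliminate →]
≡ (x2 ∨ ¬x4 ∨ ¬x2) ∧ (¬¬x2 ∨ ¬¬x1 ∨ x4)   [double negation]
≡ (x2 ∨ ¬x4 ∨ ¬x2) ∧ (x2 ∨ ¬¬x1 ∨ x4)   [double negation]
≡ (x2 ∨ ¬x4 ∨ ¬x2) ∧ (x2 ∨ x1 ∨ x4)   [double negation]
≡ x2 ∨ x1 ∨ x4   [simplify]

x2 ∨ x1 ∨ x4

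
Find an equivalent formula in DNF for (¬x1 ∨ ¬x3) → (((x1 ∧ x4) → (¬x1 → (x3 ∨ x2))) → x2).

(¬x1 ∨ ¬x3) → (((x1 ∧ x4) → (¬x1 → (x3 ∨ x2))) → x2)
≡ ¬(¬x1 ∨ ¬x3) ∨ (((x1 ∧ x4) → (¬x1 → (x3 ∨ x2))) → x2)
≡ ¬(¬x1 ∨ ¬x3) ∨ ¬((x1 ∧ x4) → (¬x1 → (x3 ∨ x2))) ∨ x2
≡ ¬(¬x1 ∨ ¬x3) ∨ ¬(¬(x1 ∧ x4) ∨ (¬x1 → (x3 ∨ x2))) ∨ x2
≡ ¬(¬x1 ∨ ¬x3) ∨ ¬(¬(x1 ∧ x4) ∨ ¬¬x1 ∨ x3 ∨ x2) ∨ x2
≡ (¬¬x1 ∧ ¬¬x3) ∨ ¬(¬(x1 ∧ x4) ∨ ¬¬x1 ∨ x3 ∨ x2) ∨ x2
≡ (x1 ∧ ¬¬x3) ∨ ¬(¬(x1 ∧ x4) ∨ ¬¬x1 ∨ x3 ∨ x2) ∨ x2
≡ (x1 ∧ x3) ∨ ¬(¬(x1 ∧ x4) ∨ ¬¬x1 ∨ x3 ∨ x2) ∨ x2
≡ (x1 ∧ x3) ∨ (¬¬(x1 ∧ x4) ∧ ¬¬¬x1 ∧ ¬x3 ∧ ¬x2) ∨ x2
≡ (x1 ∧ x3) ∨ (x1 ∧ x4 ∧ ¬¬¬x1 ∧ ¬x3 ∧ ¬x2) ∨ x2
≡ (x1 ∧ x3) ∨ (x1 ∧ x4 ∧ ¬x1 ∧ ¬x3 ∧ ¬x2) ∨ x2
≡ (x1 ∧ x3) ∨ x2

(x1 ∧ x3) ∨ x2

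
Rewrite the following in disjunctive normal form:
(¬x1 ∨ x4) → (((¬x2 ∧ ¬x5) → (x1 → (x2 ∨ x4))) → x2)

(x1 ∧ ¬x4) ∨ x2

(¬x1 ∨ x4) → (((¬x2 ∧ ¬x5) → (x1 → (x2 ∨ x4))) → x2)
≡ ¬(¬x1 ∨ x4) ∨ (((¬x2 ∧ ¬x5) → (x1 → (x2 ∨ x4))) → x2)   — eliminate →
≡ ¬(¬x1 ∨ x4) ∨ ¬((¬x2 ∧ ¬x5) → (x1 → (x2 ∨ x4))) ∨ x2   — eliminate →
≡ ¬(¬x1 ∨ x4) ∨ ¬(¬(¬x2 ∧ ¬x5) ∨ (x1 → (x2 ∨ x4))) ∨ x2   — eliminate →
≡ ¬(¬x1 ∨ x4) ∨ ¬(¬(¬x2 ∧ ¬x5) ∨ ¬x1 ∨ x2 ∨ x4) ∨ x2   — eliminate →
≡ (¬¬x1 ∧ ¬x4) ∨ ¬(¬(¬x2 ∧ ¬x5) ∨ ¬x1 ∨ x2 ∨ x4) ∨ x2   — De Morgan
≡ (x1 ∧ ¬x4) ∨ ¬(¬(¬x2 ∧ ¬x5) ∨ ¬x1 ∨ x2 ∨ x4) ∨ x2   — double negation
≡ (x1 ∧ ¬x4) ∨ (¬¬(¬x2 ∧ ¬x5) ∧ ¬¬x1 ∧ ¬x2 ∧ ¬x4) ∨ x2   — De Morgan
≡ (x1 ∧ ¬x4) ∨ (¬x2 ∧ ¬x5 ∧ ¬¬x1 ∧ ¬x2 ∧ ¬x4) ∨ x2   — double negation
≡ (x1 ∧ ¬x4) ∨ (¬x2 ∧ ¬x5 ∧ x1 ∧ ¬x2 ∧ ¬x4) ∨ x2   — double negation
≡ (x1 ∧ ¬x4) ∨ x2   — simplify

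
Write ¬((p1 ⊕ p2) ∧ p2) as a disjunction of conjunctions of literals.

(p2 ∧ p1) ∨ ¬p2

¬((p1 ⊕ p2) ∧ p2)
≡ ¬(((p1 ∧ ¬p2) ∨ (¬p1 ∧ p2)) ∧ p2)   [expand ⊕]
≡ ¬((p1 ∧ ¬p2) ∨ (¬p1 ∧ p2)) ∨ ¬p2   [De Morgan]
≡ (¬(p1 ∧ ¬p2) ∧ ¬(¬p1 ∧ p2)) ∨ ¬p2   [De Morgan]
≡ ((¬p1 ∨ ¬¬p2) ∧ ¬(¬p1 ∧ p2)) ∨ ¬p2   [De Morgan]
≡ ((¬p1 ∨ p2) ∧ ¬(¬p1 ∧ p2)) ∨ ¬p2   [double negation]
≡ ((¬p1 ∨ p2) ∧ (¬¬p1 ∨ ¬p2)) ∨ ¬p2   [De Morgan]
≡ ((¬p1 ∨ p2) ∧ (p1 ∨ ¬p2)) ∨ ¬p2   [double negation]
≡ (¬p1 ∧ p1) ∨ (¬p1 ∧ ¬p2) ∨ (p2 ∧ p1) ∨ (p2 ∧ ¬p2) ∨ ¬p2   [distribute ∧ over ∨]
≡ (p2 ∧ p1) ∨ ¬p2   [simplify]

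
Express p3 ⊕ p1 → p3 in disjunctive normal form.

¬p3 ∧ ¬p1 ∨ p3

p3 ⊕ p1 → p3
= ¬(p3 ⊕ p1) ∨ p3   (eliminate →)
= ¬(p3 ∧ ¬p1 ∨ ¬p3 ∧ p1) ∨ p3   (expand ⊕)
= ¬(p3 ∧ ¬p1) ∧ ¬(¬p3 ∧ p1) ∨ p3   (De Morgan)
= (¬p3 ∨ ¬¬p1) ∧ ¬(¬p3 ∧ p1) ∨ p3   (De Morgan)
= (¬p3 ∨ p1) ∧ ¬(¬p3 ∧ p1) ∨ p3   (double negation)
= (¬p3 ∨ p1) ∧ (¬¬p3 ∨ ¬p1) ∨ p3   (De Morgan)
= (¬p3 ∨ p1) ∧ (p3 ∨ ¬p1) ∨ p3   (double negation)
= ¬p3 ∧ p3 ∨ ¬p3 ∧ ¬p1 ∨ p1 ∧ p3 ∨ p1 ∧ ¬p1 ∨ p3   (distribute ∧ over ∨)
= ¬p3 ∧ ¬p1 ∨ p3   (simplify)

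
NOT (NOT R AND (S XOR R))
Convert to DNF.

R OR (NOT S AND NOT R)

NOT (NOT R AND (S XOR R))
= NOT (NOT R AND ((S AND NOT R) OR (NOT S AND R)))   [expand XOR]
= NOT NOT R OR NOT ((S AND NOT R) OR (NOT S AND R))   [De Morgan]
= R OR NOT ((S AND NOT R) OR (NOT S AND R))   [double negation]
= R OR (NOT (S AND NOT R) AND NOT (NOT S AND R))   [De Morgan]
= R OR ((NOT S OR NOT NOT R) AND NOT (NOT S AND R))   [De Morgan]
= R OR ((NOT S OR R) AND NOT (NOT S AND R))   [double negation]
= R OR ((NOT S OR R) AND (NOT NOT S OR NOT R))   [De Morgan]
= R OR ((NOT S OR R) AND (S OR NOT R))   [double negation]
= R OR (NOT S AND S) OR (NOT S AND NOT R) OR (R AND S) OR (R AND NOT R)   [distribute AND over OR]
= R OR (NOT S AND NOT R)   [simplify]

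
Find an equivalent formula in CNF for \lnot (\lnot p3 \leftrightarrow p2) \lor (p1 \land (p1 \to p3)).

(\lnot p3 \lor p2 \lor p1) \land (\lnot p2 \lor p3 \lor p1) \land (\lnot p2 \lor p3 \lor \lnot p1)

\lnot (\lnot p3 \leftrightarrow p2) \lor (p1 \land (p1 \to p3))
≡ \lnot ((\lnot p3 \to p2) \land (p2 \to \lnot p3)) \lor (p1 \land (p1 \to p3))   — eliminate \leftrightarrow
≡ \lnot ((\lnot \lnot p3 \lor p2) \land (p2 \to \lnot p3)) \lor (p1 \land (p1 \to p3))   — eliminate \to
≡ \lnot ((\lnot \lnot p3 \lor p2) \land (\lnot p2 \lor \lnot p3)) \lor (p1 \land (p1 \to p3))   — eliminate \to
≡ \lnot ((\lnot \lnot p3 \lor p2) \land (\lnot p2 \lor \lnot p3)) \lor (p1 \land (\lnot p1 \lor p3))   — eliminate \to
≡ \lnot (\lnot \lnot p3 \lor p2) \lor \lnot (\lnot p2 \lor \lnot p3) \lor (p1 \land (\lnot p1 \lor p3))   — De Morgan
≡ (\lnot \lnot \lnot p3 \land \lnot p2) \lor \lnot (\lnot p2 \lor \lnot p3) \lor (p1 \land (\lnot p1 \lor p3))   — De Morgan
≡ (\lnot p3 \land \lnot p2) \lor \lnot (\lnot p2 \lor \lnot p3) \lor (p1 \land (\lnot p1 \lor p3))   — double negation
≡ (\lnot p3 \land \lnot p2) \lor (\lnot \lnot p2 \land \lnot \lnot p3) \lor (p1 \land (\lnot p1 \lor p3))   — De Morgan
≡ (\lnot p3 \land \lnot p2) \lor (p2 \land \lnot \lnot p3) \lor (p1 \land (\lnot p1 \lor p3))   — double negation
≡ (\lnot p3 \land \lnot p2) \lor (p2 \land p3) \lor (p1 \land (\lnot p1 \lor p3))   — double negation
≡ (\lnot p3 \lor p2 \lor p1) \land (\lnot p3 \lor p2 \lor \lnot p1 \lor p3) \land (\lnot p3 \lor p3 \lor p1) \land (\lnot p3 \lor p3 \lor \lnot p1 \lor p3) \land (\lnot p2 \lor p2 \lor p1) \land (\lnot p2 \lor p2 \lor \lnot p1 \lor p3) \land (\lnot p2 \lor p3 \lor p1) \land (\lnot p2 \lor p3 \lor \lnot p1 \lor p3)   — distribute \lor over \land
≡ (\lnot p3 \lor p2 \lor p1) \land (\lnot p2 \lor p3 \lor p1) \land (\lnot p2 \lor p3 \lor \lnot p1)   — simplify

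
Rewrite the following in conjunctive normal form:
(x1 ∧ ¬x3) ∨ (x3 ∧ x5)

(x1 ∧ ¬x3) ∨ (x3 ∧ x5)
= (x1 ∨ x3) ∧ (x1 ∨ x5) ∧ (¬x3 ∨ x3) ∧ (¬x3 ∨ x5)
= (x1 ∨ x3) ∧ (x1 ∨ x5) ∧ (¬x3 ∨ x5)

(x1 ∨ x3) ∧ (x1 ∨ x5) ∧ (¬x3 ∨ x5)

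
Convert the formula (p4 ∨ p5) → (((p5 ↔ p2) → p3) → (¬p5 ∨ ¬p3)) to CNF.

(p4 ∨ p5) → (((p5 ↔ p2) → p3) → (¬p5 ∨ ¬p3))
≡ ¬(p4 ∨ p5) ∨ (((p5 ↔ p2) → p3) → (¬p5 ∨ ¬p3))   — eliminate →
≡ ¬(p4 ∨ p5) ∨ ¬((p5 ↔ p2) → p3) ∨ ¬p5 ∨ ¬p3   — eliminate →
≡ ¬(p4 ∨ p5) ∨ ¬(¬(p5 ↔ p2) ∨ p3) ∨ ¬p5 ∨ ¬p3   — eliminate →
≡ ¬(p4 ∨ p5) ∨ ¬(¬((p5 → p2) ∧ (p2 → p5)) ∨ p3) ∨ ¬p5 ∨ ¬p3   — eliminate ↔
≡ ¬(p4 ∨ p5) ∨ ¬(¬((¬p5 ∨ p2) ∧ (p2 → p5)) ∨ p3) ∨ ¬p5 ∨ ¬p3   — eliminate →
≡ ¬(p4 ∨ p5) ∨ ¬(¬((¬p5 ∨ p2) ∧ (¬p2 ∨ p5)) ∨ p3) ∨ ¬p5 ∨ ¬p3   — eliminate →
≡ (¬p4 ∧ ¬p5) ∨ ¬(¬((¬p5 ∨ p2) ∧ (¬p2 ∨ p5)) ∨ p3) ∨ ¬p5 ∨ ¬p3   — De Morgan
≡ (¬p4 ∧ ¬p5) ∨ (¬¬((¬p5 ∨ p2) ∧ (¬p2 ∨ p5)) ∧ ¬p3) ∨ ¬p5 ∨ ¬p3   — De Morgan
≡ (¬p4 ∧ ¬p5) ∨ ((¬p5 ∨ p2) ∧ (¬p2 ∨ p5) ∧ ¬p3) ∨ ¬p5 ∨ ¬p3   — double negation
≡ (¬p4 ∨ ¬p5 ∨ p2 ∨ ¬p5 ∨ ¬p3) ∧ (¬p4 ∨ ¬p2 ∨ p5 ∨ ¬p5 ∨ ¬p3) ∧ (¬p4 ∨ ¬p3 ∨ ¬p5 ∨ ¬p3) ∧ (¬p5 ∨ ¬p5 ∨ p2 ∨ ¬p5 ∨ ¬p3) ∧ (¬p5 ∨ ¬p2 ∨ p5 ∨ ¬p5 ∨ ¬p3) ∧ (¬p5 ∨ ¬p3 ∨ ¬p5 ∨ ¬p3)   — distribute ∨ over ∧
≡ ¬p5 ∨ ¬p3   — simplify

¬p5 ∨ ¬p3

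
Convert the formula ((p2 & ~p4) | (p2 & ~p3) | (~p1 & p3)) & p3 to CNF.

(p2 | ~p1) & (~p4 | ~p3 | ~p1) & p3

((p2 & ~p4) | (p2 & ~p3) | (~p1 & p3)) & p3
≡ (p2 | p2 | ~p1) & (p2 | p2 | p3) & (p2 | ~p3 | ~p1) & (p2 | ~p3 | p3) & (~p4 | p2 | ~p1) & (~p4 | p2 | p3) & (~p4 | ~p3 | ~p1) & (~p4 | ~p3 | p3) & p3
≡ (p2 | ~p1) & (~p4 | ~p3 | ~p1) & p3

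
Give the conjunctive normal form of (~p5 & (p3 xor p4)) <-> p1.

(p5 | ~p3 | p4 | p1) & (p5 | ~p4 | p3 | p1) & (~p1 | ~p5) & (~p1 | p3 | p4) & (~p1 | ~p3 | ~p4)

(~p5 & (p3 xor p4)) <-> p1
≡ ((~p5 & (p3 xor p4)) -> p1) & (p1 -> (~p5 & (p3 xor p4)))   (eliminate <->)
≡ (~(~p5 & (p3 xor p4)) | p1) & (p1 -> (~p5 & (p3 xor p4)))   (eliminate ->)
≡ (~(~p5 & (p3 | p4) & ~(p3 & p4)) | p1) & (p1 -> (~p5 & (p3 xor p4)))   (expand xor)
≡ (~(~p5 & (p3 | p4) & ~(p3 & p4)) | p1) & (~p1 | (~p5 & (p3 xor p4)))   (eliminate ->)
≡ (~(~p5 & (p3 | p4) & ~(p3 & p4)) | p1) & (~p1 | (~p5 & (p3 | p4) & ~(p3 & p4)))   (expand xor)
≡ (~~p5 | ~(p3 | p4) | ~~(p3 & p4) | p1) & (~p1 | (~p5 & (p3 | p4) & ~(p3 & p4)))   (De Morgan)
≡ (p5 | ~(p3 | p4) | ~~(p3 & p4) | p1) & (~p1 | (~p5 & (p3 | p4) & ~(p3 & p4)))   (double negation)
≡ (p5 | (~p3 & ~p4) | ~~(p3 & p4) | p1) & (~p1 | (~p5 & (p3 | p4) & ~(p3 & p4)))   (De Morgan)
≡ (p5 | (~p3 & ~p4) | (p3 & p4) | p1) & (~p1 | (~p5 & (p3 | p4) & ~(p3 & p4)))   (double negation)
≡ (p5 | (~p3 & ~p4) | (p3 & p4) | p1) & (~p1 | (~p5 & (p3 | p4) & (~p3 | ~p4)))   (De Morgan)
≡ (p5 | ~p3 | p3 | p1) & (p5 | ~p3 | p4 | p1) & (p5 | ~p4 | p3 | p1) & (p5 | ~p4 | p4 | p1) & (~p1 | ~p5) & (~p1 | p3 | p4) & (~p1 | ~p3 | ~p4)   (distribute | over &)
≡ (p5 | ~p3 | p4 | p1) & (p5 | ~p4 | p3 | p1) & (~p1 | ~p5) & (~p1 | p3 | p4) & (~p1 | ~p3 | ~p4)   (simplify)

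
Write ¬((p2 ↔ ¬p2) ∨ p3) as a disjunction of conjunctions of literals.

¬((p2 ↔ ¬p2) ∨ p3)
≡ ¬(((p2 → ¬p2) ∧ (¬p2 → p2)) ∨ p3)   [eliminate ↔]
≡ ¬(((¬p2 ∨ ¬p2) ∧ (¬p2 → p2)) ∨ p3)   [eliminate →]
≡ ¬(((¬p2 ∨ ¬p2) ∧ (¬¬p2 ∨ p2)) ∨ p3)   [eliminate →]
≡ ¬((¬p2 ∨ ¬p2) ∧ (¬¬p2 ∨ p2)) ∧ ¬p3   [De Morgan]
≡ (¬(¬p2 ∨ ¬p2) ∨ ¬(¬¬p2 ∨ p2)) ∧ ¬p3   [De Morgan]
≡ ((¬¬p2 ∧ ¬¬p2) ∨ ¬(¬¬p2 ∨ p2)) ∧ ¬p3   [De Morgan]
≡ ((p2 ∧ ¬¬p2) ∨ ¬(¬¬p2 ∨ p2)) ∧ ¬p3   [double negation]
≡ ((p2 ∧ p2) ∨ ¬(¬¬p2 ∨ p2)) ∧ ¬p3   [double negation]
≡ ((p2 ∧ p2) ∨ (¬¬¬p2 ∧ ¬p2)) ∧ ¬p3   [De Morgan]
≡ ((p2 ∧ p2) ∨ (¬p2 ∧ ¬p2)) ∧ ¬p3   [double negation]
≡ (p2 ∧ p2 ∧ ¬p3) ∨ (¬p2 ∧ ¬p2 ∧ ¬p3)   [distribute ∧ over ∨]
≡ (p2 ∧ ¬p3) ∨ (¬p2 ∧ ¬p3)   [simplify]

(p2 ∧ ¬p3) ∨ (¬p2 ∧ ¬p3)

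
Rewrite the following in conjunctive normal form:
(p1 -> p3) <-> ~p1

~p3 | ~p1

(p1 -> p3) <-> ~p1
⇔ ((p1 -> p3) -> ~p1) & (~p1 -> (p1 -> p3))   — eliminate <->
⇔ (~(p1 -> p3) | ~p1) & (~p1 -> (p1 -> p3))   — eliminate ->
⇔ (~(~p1 | p3) | ~p1) & (~p1 -> (p1 -> p3))   — eliminate ->
⇔ (~(~p1 | p3) | ~p1) & (~~p1 | (p1 -> p3))   — eliminate ->
⇔ (~(~p1 | p3) | ~p1) & (~~p1 | ~p1 | p3)   — eliminate ->
⇔ ((~~p1 & ~p3) | ~p1) & (~~p1 | ~p1 | p3)   — De Morgan
⇔ ((p1 & ~p3) | ~p1) & (~~p1 | ~p1 | p3)   — double negation
⇔ ((p1 & ~p3) | ~p1) & (p1 | ~p1 | p3)   — double negation
⇔ (p1 | ~p1) & (~p3 | ~p1) & (p1 | ~p1 | p3)   — distribute | over &
⇔ ~p3 | ~p1   — simplify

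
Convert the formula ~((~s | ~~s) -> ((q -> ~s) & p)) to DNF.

(~s & ~p) | (s & q) | (s & ~p)

~((~s | ~~s) -> ((q -> ~s) & p))
≡ ~(~(~s | ~~s) | ((q -> ~s) & p))   [eliminate ->]
≡ ~(~(~s | ~~s) | ((~q | ~s) & p))   [eliminate ->]
≡ ~~(~s | ~~s) & ~((~q | ~s) & p)   [De Morgan]
≡ (~s | ~~s) & ~((~q | ~s) & p)   [double negation]
≡ (~s | s) & ~((~q | ~s) & p)   [double negation]
≡ (~s | s) & (~(~q | ~s) | ~p)   [De Morgan]
≡ (~s | s) & ((~~q & ~~s) | ~p)   [De Morgan]
≡ (~s | s) & ((q & ~~s) | ~p)   [double negation]
≡ (~s | s) & ((q & s) | ~p)   [double negation]
≡ (~s & q & s) | (~s & ~p) | (s & q & s) | (s & ~p)   [distribute & over |]
≡ (~s & ~p) | (s & q) | (s & ~p)   [simplify]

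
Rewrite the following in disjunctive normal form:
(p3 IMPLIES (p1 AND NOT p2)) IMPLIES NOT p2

(p3 AND NOT p1) OR (p3 AND p2) OR NOT p2

(p3 IMPLIES (p1 AND NOT p2)) IMPLIES NOT p2
≡ NOT (p3 IMPLIES (p1 AND NOT p2)) OR NOT p2   (eliminate IMPLIES)
≡ NOT (NOT p3 OR (p1 AND NOT p2)) OR NOT p2   (eliminate IMPLIES)
≡ (NOT NOT p3 AND NOT (p1 AND NOT p2)) OR NOT p2   (De Morgan)
≡ (p3 AND NOT (p1 AND NOT p2)) OR NOT p2   (double negation)
≡ (p3 AND (NOT p1 OR NOT NOT p2)) OR NOT p2   (De Morgan)
≡ (p3 AND (NOT p1 OR p2)) OR NOT p2   (double negation)
≡ (p3 AND NOT p1) OR (p3 AND p2) OR NOT p2   (distribute AND over OR)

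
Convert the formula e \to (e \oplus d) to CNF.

\lnot e \lor \lnot d

e \to (e \oplus d)
⇔ \lnot e \lor (e \oplus d)   [eliminate \to]
⇔ \lnot e \lor ((e \lor d) \land \lnot (e \land d))   [expand \oplus]
⇔ \lnot e \lor ((e \lor d) \land (\lnot e \lor \lnot d))   [De Morgan]
⇔ (\lnot e \lor e \lor d) \land (\lnot e \lor \lnot e \lor \lnot d)   [distribute \lor over \land]
⇔ \lnot e \lor \lnot d   [simplify]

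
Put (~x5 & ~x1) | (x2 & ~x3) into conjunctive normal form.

(~x5 | x2) & (~x5 | ~x3) & (~x1 | x2) & (~x1 | ~x3)

(~x5 & ~x1) | (x2 & ~x3)
= (~x5 | x2) & (~x5 | ~x3) & (~x1 | x2) & (~x1 | ~x3)   — distribute | over &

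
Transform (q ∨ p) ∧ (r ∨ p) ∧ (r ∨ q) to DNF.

(q ∨ p) ∧ (r ∨ p) ∧ (r ∨ q)
≡ (q ∧ r ∧ r) ∨ (q ∧ r ∧ q) ∨ (q ∧ p ∧ r) ∨ (q ∧ p ∧ q) ∨ (p ∧ r ∧ r) ∨ (p ∧ r ∧ q) ∨ (p ∧ p ∧ r) ∨ (p ∧ p ∧ q)
≡ (q ∧ r) ∨ (q ∧ p) ∨ (p ∧ r)

(q ∧ r) ∨ (q ∧ p) ∨ (p ∧ r)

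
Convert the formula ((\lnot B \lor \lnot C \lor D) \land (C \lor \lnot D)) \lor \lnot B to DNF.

(\lnot C \land \lnot D) \lor (D \land C) \lor \lnot B

((\lnot B \lor \lnot C \lor D) \land (C \lor \lnot D)) \lor \lnot B
≡ (\lnot B \land C) \lor (\lnot B \land \lnot D) \lor (\lnot C \land C) \lor (\lnot C \land \lnot D) \lor (D \land C) \lor (D \land \lnot D) \lor \lnot B   (distribute \land over \lor)
≡ (\lnot C \land \lnot D) \lor (D \land C) \lor \lnot B   (simplify)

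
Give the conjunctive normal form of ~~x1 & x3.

~~x1 & x3
⇔ x1 & x3   (double negation)

x1 & x3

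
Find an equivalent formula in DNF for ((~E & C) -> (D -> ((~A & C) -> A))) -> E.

((~E & C) -> (D -> ((~A & C) -> A))) -> E
≡ ~((~E & C) -> (D -> ((~A & C) -> A))) | E   [eliminate ->]
≡ ~(~(~E & C) | (D -> ((~A & C) -> A))) | E   [eliminate ->]
≡ ~(~(~E & C) | ~D | ((~A & C) -> A)) | E   [eliminate ->]
≡ ~(~(~E & C) | ~D | ~(~A & C) | A) | E   [eliminate ->]
≡ (~~(~E & C) & ~~D & ~~(~A & C) & ~A) | E   [De Morgan]
≡ (~E & C & ~~D & ~~(~A & C) & ~A) | E   [double negation]
≡ (~E & C & D & ~~(~A & C) & ~A) | E   [double negation]
≡ (~E & C & D & ~A & C & ~A) | E   [double negation]
≡ (~E & C & D & ~A) | E   [simplify]

(~E & C & D & ~A) | E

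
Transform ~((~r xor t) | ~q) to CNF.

~((~r xor t) | ~q)
= ~(((~r | t) & ~(~r & t)) | ~q)   [expand xor]
= ~((~r | t) & ~(~r & t)) & ~~q   [De Morgan]
= (~(~r | t) | ~~(~r & t)) & ~~q   [De Morgan]
= ((~~r & ~t) | ~~(~r & t)) & ~~q   [De Morgan]
= ((r & ~t) | ~~(~r & t)) & ~~q   [double negation]
= ((r & ~t) | (~r & t)) & ~~q   [double negation]
= ((r & ~t) | (~r & t)) & q   [double negation]
= (r | ~r) & (r | t) & (~t | ~r) & (~t | t) & q   [distribute | over &]
= (r | t) & (~t | ~r) & q   [simplify]

(r | t) & (~t | ~r) & q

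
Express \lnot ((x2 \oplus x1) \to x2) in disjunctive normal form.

\lnot ((x2 \oplus x1) \to x2)
≡ \lnot (\lnot (x2 \oplus x1) \lor x2)
≡ \lnot (\lnot ((x2 \land \lnot x1) \lor (\lnot x2 \land x1)) \lor x2)
≡ \lnot \lnot ((x2 \land \lnot x1) \lor (\lnot x2 \land x1)) \land \lnot x2
≡ ((x2 \land \lnot x1) \lor (\lnot x2 \land x1)) \land \lnot x2
≡ (x2 \land \lnot x1 \land \lnot x2) \lor (\lnot x2 \land x1 \land \lnot x2)
≡ \lnot x2 \land x1

\lnot x2 \land x1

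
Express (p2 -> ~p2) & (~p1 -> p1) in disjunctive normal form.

(p2 -> ~p2) & (~p1 -> p1)
⇔ (~p2 | ~p2) & (~p1 -> p1)   — eliminate ->
⇔ (~p2 | ~p2) & (~~p1 | p1)   — eliminate ->
⇔ (~p2 | ~p2) & (p1 | p1)   — double negation
⇔ (~p2 & p1) | (~p2 & p1) | (~p2 & p1) | (~p2 & p1)   — distribute & over |
⇔ ~p2 & p1   — simplify

~p2 & p1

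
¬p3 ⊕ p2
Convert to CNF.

(¬p3 ∨ p2) ∧ (p3 ∨ ¬p2)

¬p3 ⊕ p2
≡ (¬p3 ∨ p2) ∧ ¬(¬p3 ∧ p2)   — expand ⊕
≡ (¬p3 ∨ p2) ∧ (¬¬p3 ∨ ¬p2)   — De Morgan
≡ (¬p3 ∨ p2) ∧ (p3 ∨ ¬p2)   — double negation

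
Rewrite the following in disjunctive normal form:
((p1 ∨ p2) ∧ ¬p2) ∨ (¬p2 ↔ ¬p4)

((p1 ∨ p2) ∧ ¬p2) ∨ (¬p2 ↔ ¬p4)
= ((p1 ∨ p2) ∧ ¬p2) ∨ ((¬p2 → ¬p4) ∧ (¬p4 → ¬p2))   — eliminate ↔
= ((p1 ∨ p2) ∧ ¬p2) ∨ ((¬¬p2 ∨ ¬p4) ∧ (¬p4 → ¬p2))   — eliminate →
= ((p1 ∨ p2) ∧ ¬p2) ∨ ((¬¬p2 ∨ ¬p4) ∧ (¬¬p4 ∨ ¬p2))   — eliminate →
= ((p1 ∨ p2) ∧ ¬p2) ∨ ((p2 ∨ ¬p4) ∧ (¬¬p4 ∨ ¬p2))   — double negation
= ((p1 ∨ p2) ∧ ¬p2) ∨ ((p2 ∨ ¬p4) ∧ (p4 ∨ ¬p2))   — double negation
= (p1 ∧ ¬p2) ∨ (p2 ∧ ¬p2) ∨ (p2 ∧ p4) ∨ (p2 ∧ ¬p2) ∨ (¬p4 ∧ p4) ∨ (¬p4 ∧ ¬p2)   — distribute ∧ over ∨
= (p1 ∧ ¬p2) ∨ (p2 ∧ p4) ∨ (¬p4 ∧ ¬p2)   — simplify

(p1 ∧ ¬p2) ∨ (p2 ∧ p4) ∨ (¬p4 ∧ ¬p2)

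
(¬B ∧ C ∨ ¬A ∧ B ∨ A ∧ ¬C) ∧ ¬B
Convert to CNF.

(C ∨ B ∨ A) ∧ ¬B

(¬B ∧ C ∨ ¬A ∧ B ∨ A ∧ ¬C) ∧ ¬B
= (¬B ∨ ¬A ∨ A) ∧ (¬B ∨ ¬A ∨ ¬C) ∧ (¬B ∨ B ∨ A) ∧ (¬B ∨ B ∨ ¬C) ∧ (C ∨ ¬A ∨ A) ∧ (C ∨ ¬A ∨ ¬C) ∧ (C ∨ B ∨ A) ∧ (C ∨ B ∨ ¬C) ∧ ¬B   (distribute ∨ over ∧)
= (C ∨ B ∨ A) ∧ ¬B   (simplify)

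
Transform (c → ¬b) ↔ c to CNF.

(c → ¬b) ↔ c
≡ ((c → ¬b) → c) ∧ (c → (c → ¬b))   (eliminate ↔)
≡ (¬(c → ¬b) ∨ c) ∧ (c → (c → ¬b))   (eliminate →)
≡ (¬(¬c ∨ ¬b) ∨ c) ∧ (c → (c → ¬b))   (eliminate →)
≡ (¬(¬c ∨ ¬b) ∨ c) ∧ (¬c ∨ (c → ¬b))   (eliminate →)
≡ (¬(¬c ∨ ¬b) ∨ c) ∧ (¬c ∨ ¬c ∨ ¬b)   (eliminate →)
≡ ((¬¬c ∧ ¬¬b) ∨ c) ∧ (¬c ∨ ¬c ∨ ¬b)   (De Morgan)
≡ ((c ∧ ¬¬b) ∨ c) ∧ (¬c ∨ ¬c ∨ ¬b)   (double negation)
≡ ((c ∧ b) ∨ c) ∧ (¬c ∨ ¬c ∨ ¬b)   (double negation)
≡ (c ∨ c) ∧ (b ∨ c) ∧ (¬c ∨ ¬c ∨ ¬b)   (distribute ∨ over ∧)
≡ c ∧ (¬c ∨ ¬b)   (simplify)

c ∧ (¬c ∨ ¬b)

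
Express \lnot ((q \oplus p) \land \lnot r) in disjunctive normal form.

\lnot ((q \oplus p) \land \lnot r)
= \lnot (((q \land \lnot p) \lor (\lnot q \land p)) \land \lnot r)   [expand \oplus]
= \lnot ((q \land \lnot p) \lor (\lnot q \land p)) \lor \lnot \lnot r   [De Morgan]
= (\lnot (q \land \lnot p) \land \lnot (\lnot q \land p)) \lor \lnot \lnot r   [De Morgan]
= ((\lnot q \lor \lnot \lnot p) \land \lnot (\lnot q \land p)) \lor \lnot \lnot r   [De Morgan]
= ((\lnot q \lor p) \land \lnot (\lnot q \land p)) \lor \lnot \lnot r   [double negation]
= ((\lnot q \lor p) \land (\lnot \lnot q \lor \lnot p)) \lor \lnot \lnot r   [De Morgan]
= ((\lnot q \lor p) \land (q \lor \lnot p)) \lor \lnot \lnot r   [double negation]
= ((\lnot q \lor p) \land (q \lor \lnot p)) \lor r   [double negation]
= (\lnot q \land q) \lor (\lnot q \land \lnot p) \lor (p \land q) \lor (p \land \lnot p) \lor r   [distribute \land over \lor]
= (\lnot q \land \lnot p) \lor (p \land q) \lor r   [simplify]

(\lnot q \land \lnot p) \lor (p \land q) \lor r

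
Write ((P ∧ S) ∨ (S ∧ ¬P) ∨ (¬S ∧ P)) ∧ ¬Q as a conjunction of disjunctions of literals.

(P ∨ S) ∧ ¬Q

((P ∧ S) ∨ (S ∧ ¬P) ∨ (¬S ∧ P)) ∧ ¬Q
≡ (P ∨ S ∨ ¬S) ∧ (P ∨ S ∨ P) ∧ (P ∨ ¬P ∨ ¬S) ∧ (P ∨ ¬P ∨ P) ∧ (S ∨ S ∨ ¬S) ∧ (S ∨ S ∨ P) ∧ (S ∨ ¬P ∨ ¬S) ∧ (S ∨ ¬P ∨ P) ∧ ¬Q
≡ (P ∨ S) ∧ ¬Q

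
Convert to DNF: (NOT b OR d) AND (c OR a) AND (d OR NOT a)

(NOT b OR d) AND (c OR a) AND (d OR NOT a)
≡ (NOT b AND c AND d) OR (NOT b AND c AND NOT a) OR (NOT b AND a AND d) OR (NOT b AND a AND NOT a) OR (d AND c AND d) OR (d AND c AND NOT a) OR (d AND a AND d) OR (d AND a AND NOT a)   [distribute AND over OR]
≡ (NOT b AND c AND NOT a) OR (d AND c) OR (d AND a)   [simplify]

(NOT b AND c AND NOT a) OR (d AND c) OR (d AND a)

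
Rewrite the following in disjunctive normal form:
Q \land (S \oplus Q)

Q \land (S \oplus Q)
≡ Q \land ((S \land \lnot Q) \lor (\lnot S \land Q))   [expand \oplus]
≡ (Q \land S \land \lnot Q) \lor (Q \land \lnot S \land Q)   [distribute \land over \lor]
≡ Q \land \lnot S   [simplify]

Q \land \lnot S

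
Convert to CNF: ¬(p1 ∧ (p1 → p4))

¬p1 ∨ ¬p4

¬(p1 ∧ (p1 → p4))
= ¬(p1 ∧ (¬p1 ∨ p4))   [eliminate →]
= ¬p1 ∨ ¬(¬p1 ∨ p4)   [De Morgan]
= ¬p1 ∨ (¬¬p1 ∧ ¬p4)   [De Morgan]
= ¬p1 ∨ (p1 ∧ ¬p4)   [double negation]
= (¬p1 ∨ p1) ∧ (¬p1 ∨ ¬p4)   [distribute ∨ over ∧]
= ¬p1 ∨ ¬p4   [simplify]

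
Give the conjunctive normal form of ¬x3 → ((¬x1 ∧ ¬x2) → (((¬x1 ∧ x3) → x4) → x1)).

x3 ∨ x1 ∨ x2

¬x3 → ((¬x1 ∧ ¬x2) → (((¬x1 ∧ x3) → x4) → x1))
≡ ¬¬x3 ∨ ((¬x1 ∧ ¬x2) → (((¬x1 ∧ x3) → x4) → x1))   [eliminate →]
≡ ¬¬x3 ∨ ¬(¬x1 ∧ ¬x2) ∨ (((¬x1 ∧ x3) → x4) → x1)   [eliminate →]
≡ ¬¬x3 ∨ ¬(¬x1 ∧ ¬x2) ∨ ¬((¬x1 ∧ x3) → x4) ∨ x1   [eliminate →]
≡ ¬¬x3 ∨ ¬(¬x1 ∧ ¬x2) ∨ ¬(¬(¬x1 ∧ x3) ∨ x4) ∨ x1   [eliminate →]
≡ x3 ∨ ¬(¬x1 ∧ ¬x2) ∨ ¬(¬(¬x1 ∧ x3) ∨ x4) ∨ x1   [double negation]
≡ x3 ∨ ¬¬x1 ∨ ¬¬x2 ∨ ¬(¬(¬x1 ∧ x3) ∨ x4) ∨ x1   [De Morgan]
≡ x3 ∨ x1 ∨ ¬¬x2 ∨ ¬(¬(¬x1 ∧ x3) ∨ x4) ∨ x1   [double negation]
≡ x3 ∨ x1 ∨ x2 ∨ ¬(¬(¬x1 ∧ x3) ∨ x4) ∨ x1   [double negation]
≡ x3 ∨ x1 ∨ x2 ∨ (¬¬(¬x1 ∧ x3) ∧ ¬x4) ∨ x1   [De Morgan]
≡ x3 ∨ x1 ∨ x2 ∨ (¬x1 ∧ x3 ∧ ¬x4) ∨ x1   [double negation]
≡ (x3 ∨ x1 ∨ x2 ∨ ¬x1 ∨ x1) ∧ (x3 ∨ x1 ∨ x2 ∨ x3 ∨ x1) ∧ (x3 ∨ x1 ∨ x2 ∨ ¬x4 ∨ x1)   [distribute ∨ over ∧]
≡ x3 ∨ x1 ∨ x2   [simplify]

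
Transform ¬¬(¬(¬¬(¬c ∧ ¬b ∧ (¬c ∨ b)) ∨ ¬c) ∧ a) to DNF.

¬¬(¬(¬¬(¬c ∧ ¬b ∧ (¬c ∨ b)) ∨ ¬c) ∧ a)
⇔ ¬(¬¬(¬c ∧ ¬b ∧ (¬c ∨ b)) ∨ ¬c) ∧ a   (double negation)
⇔ ¬¬¬(¬c ∧ ¬b ∧ (¬c ∨ b)) ∧ ¬¬c ∧ a   (De Morgan)
⇔ ¬(¬c ∧ ¬b ∧ (¬c ∨ b)) ∧ ¬¬c ∧ a   (double negation)
⇔ (¬¬c ∨ ¬¬b ∨ ¬(¬c ∨ b)) ∧ ¬¬c ∧ a   (De Morgan)
⇔ (c ∨ ¬¬b ∨ ¬(¬c ∨ b)) ∧ ¬¬c ∧ a   (double negation)
⇔ (c ∨ b ∨ ¬(¬c ∨ b)) ∧ ¬¬c ∧ a   (double negation)
⇔ (c ∨ b ∨ (¬¬c ∧ ¬b)) ∧ ¬¬c ∧ a   (De Morgan)
⇔ (c ∨ b ∨ (c ∧ ¬b)) ∧ ¬¬c ∧ a   (double negation)
⇔ (c ∨ b ∨ (c ∧ ¬b)) ∧ c ∧ a   (double negation)
⇔ (c ∧ c ∧ a) ∨ (b ∧ c ∧ a) ∨ (c ∧ ¬b ∧ c ∧ a)   (distribute ∧ over ∨)
⇔ c ∧ a   (simplify)

c ∧ a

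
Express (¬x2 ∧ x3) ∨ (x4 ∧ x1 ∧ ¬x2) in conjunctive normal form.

(¬x2 ∧ x3) ∨ (x4 ∧ x1 ∧ ¬x2)
⇔ (¬x2 ∨ x4) ∧ (¬x2 ∨ x1) ∧ (¬x2 ∨ ¬x2) ∧ (x3 ∨ x4) ∧ (x3 ∨ x1) ∧ (x3 ∨ ¬x2)   [distribute ∨ over ∧]
⇔ ¬x2 ∧ (x3 ∨ x4) ∧ (x3 ∨ x1)   [simplify]

¬x2 ∧ (x3 ∨ x4) ∧ (x3 ∨ x1)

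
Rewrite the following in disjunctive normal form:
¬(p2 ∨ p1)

¬p2 ∧ ¬p1

¬(p2 ∨ p1)
≡ ¬p2 ∧ ¬p1   (De Morgan)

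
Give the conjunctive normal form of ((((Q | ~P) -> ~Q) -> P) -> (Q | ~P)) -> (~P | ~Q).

((((Q | ~P) -> ~Q) -> P) -> (Q | ~P)) -> (~P | ~Q)
= ~((((Q | ~P) -> ~Q) -> P) -> (Q | ~P)) | ~P | ~Q   [eliminate ->]
= ~(~(((Q | ~P) -> ~Q) -> P) | Q | ~P) | ~P | ~Q   [eliminate ->]
= ~(~(~((Q | ~P) -> ~Q) | P) | Q | ~P) | ~P | ~Q   [eliminate ->]
= ~(~(~(~(Q | ~P) | ~Q) | P) | Q | ~P) | ~P | ~Q   [eliminate ->]
= (~~(~(~(Q | ~P) | ~Q) | P) & ~Q & ~~P) | ~P | ~Q   [De Morgan]
= ((~(~(Q | ~P) | ~Q) | P) & ~Q & ~~P) | ~P | ~Q   [double negation]
= (((~~(Q | ~P) & ~~Q) | P) & ~Q & ~~P) | ~P | ~Q   [De Morgan]
= ((((Q | ~P) & ~~Q) | P) & ~Q & ~~P) | ~P | ~Q   [double negation]
= ((((Q | ~P) & Q) | P) & ~Q & ~~P) | ~P | ~Q   [double negation]
= ((((Q | ~P) & Q) | P) & ~Q & P) | ~P | ~Q   [double negation]
= (Q | ~P | P | ~P | ~Q) & (Q | P | ~P | ~Q) & (~Q | ~P | ~Q) & (P | ~P | ~Q)   [distribute | over &]
= ~Q | ~P   [simplify]

~Q | ~P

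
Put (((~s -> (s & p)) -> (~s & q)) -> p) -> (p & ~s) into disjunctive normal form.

(((~s -> (s & p)) -> (~s & q)) -> p) -> (p & ~s)
≡ ~(((~s -> (s & p)) -> (~s & q)) -> p) | (p & ~s)   [eliminate ->]
≡ ~(~((~s -> (s & p)) -> (~s & q)) | p) | (p & ~s)   [eliminate ->]
≡ ~(~(~(~s -> (s & p)) | (~s & q)) | p) | (p & ~s)   [eliminate ->]
≡ ~(~(~(~~s | (s & p)) | (~s & q)) | p) | (p & ~s)   [eliminate ->]
≡ (~~(~(~~s | (s & p)) | (~s & q)) & ~p) | (p & ~s)   [De Morgan]
≡ ((~(~~s | (s & p)) | (~s & q)) & ~p) | (p & ~s)   [double negation]
≡ (((~~~s & ~(s & p)) | (~s & q)) & ~p) | (p & ~s)   [De Morgan]
≡ (((~s & ~(s & p)) | (~s & q)) & ~p) | (p & ~s)   [double negation]
≡ (((~s & (~s | ~p)) | (~s & q)) & ~p) | (p & ~s)   [De Morgan]
≡ (~s & ~s & ~p) | (~s & ~p & ~p) | (~s & q & ~p) | (p & ~s)   [distribute & over |]
≡ (~s & ~p) | (p & ~s)   [simplify]

(~s & ~p) | (p & ~s)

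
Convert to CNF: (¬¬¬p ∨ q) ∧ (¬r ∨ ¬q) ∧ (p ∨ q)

(¬p ∨ q) ∧ (¬r ∨ ¬q) ∧ (p ∨ q)

(¬¬¬p ∨ q) ∧ (¬r ∨ ¬q) ∧ (p ∨ q)
≡ (¬p ∨ q) ∧ (¬r ∨ ¬q) ∧ (p ∨ q)   (double negation)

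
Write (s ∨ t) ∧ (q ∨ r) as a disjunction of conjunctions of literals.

(s ∧ q) ∨ (s ∧ r) ∨ (t ∧ q) ∨ (t ∧ r)

(s ∨ t) ∧ (q ∨ r)
≡ (s ∧ q) ∨ (s ∧ r) ∨ (t ∧ q) ∨ (t ∧ r)   [distribute ∧ over ∨]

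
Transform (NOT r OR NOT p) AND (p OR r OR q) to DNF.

(NOT r OR NOT p) AND (p OR r OR q)
≡ (NOT r AND p) OR (NOT r AND r) OR (NOT r AND q) OR (NOT p AND p) OR (NOT p AND r) OR (NOT p AND q)   (distribute AND over OR)
≡ (NOT r AND p) OR (NOT r AND q) OR (NOT p AND r) OR (NOT p AND q)   (simplify)

(NOT r AND p) OR (NOT r AND q) OR (NOT p AND r) OR (NOT p AND q)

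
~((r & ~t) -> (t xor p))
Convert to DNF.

r & ~t & ~p

~((r & ~t) -> (t xor p))
≡ ~(~(r & ~t) | (t xor p))
≡ ~(~(r & ~t) | (t & ~p) | (~t & p))
≡ ~~(r & ~t) & ~(t & ~p) & ~(~t & p)
≡ r & ~t & ~(t & ~p) & ~(~t & p)
≡ r & ~t & (~t | ~~p) & ~(~t & p)
≡ r & ~t & (~t | p) & ~(~t & p)
≡ r & ~t & (~t | p) & (~~t | ~p)
≡ r & ~t & (~t | p) & (t | ~p)
≡ (r & ~t & ~t & t) | (r & ~t & ~t & ~p) | (r & ~t & p & t) | (r & ~t & p & ~p)
≡ r & ~t & ~p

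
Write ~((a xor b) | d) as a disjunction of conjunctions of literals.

(~a & ~b & ~d) | (b & a & ~d)

~((a xor b) | d)
= ~((a & ~b) | (~a & b) | d)   (expand xor)
= ~(a & ~b) & ~(~a & b) & ~d   (De Morgan)
= (~a | ~~b) & ~(~a & b) & ~d   (De Morgan)
= (~a | b) & ~(~a & b) & ~d   (double negation)
= (~a | b) & (~~a | ~b) & ~d   (De Morgan)
= (~a | b) & (a | ~b) & ~d   (double negation)
= (~a & a & ~d) | (~a & ~b & ~d) | (b & a & ~d) | (b & ~b & ~d)   (distribute & over |)
= (~a & ~b & ~d) | (b & a & ~d)   (simplify)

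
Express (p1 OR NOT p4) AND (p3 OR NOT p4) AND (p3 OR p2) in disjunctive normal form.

(p1 AND p3) OR (NOT p4 AND p3) OR (NOT p4 AND p2)

(p1 OR NOT p4) AND (p3 OR NOT p4) AND (p3 OR p2)
⇔ (p1 AND p3 AND p3) OR (p1 AND p3 AND p2) OR (p1 AND NOT p4 AND p3) OR (p1 AND NOT p4 AND p2) OR (NOT p4 AND p3 AND p3) OR (NOT p4 AND p3 AND p2) OR (NOT p4 AND NOT p4 AND p3) OR (NOT p4 AND NOT p4 AND p2)
⇔ (p1 AND p3) OR (NOT p4 AND p3) OR (NOT p4 AND p2)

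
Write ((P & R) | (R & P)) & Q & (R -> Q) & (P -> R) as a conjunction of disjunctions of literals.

P & R & Q

((P & R) | (R & P)) & Q & (R -> Q) & (P -> R)
⇔ ((P & R) | (R & P)) & Q & (~R | Q) & (P -> R)   (eliminate ->)
⇔ ((P & R) | (R & P)) & Q & (~R | Q) & (~P | R)   (eliminate ->)
⇔ (P | R) & (P | P) & (R | R) & (R | P) & Q & (~R | Q) & (~P | R)   (distribute | over &)
⇔ P & R & Q   (simplify)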